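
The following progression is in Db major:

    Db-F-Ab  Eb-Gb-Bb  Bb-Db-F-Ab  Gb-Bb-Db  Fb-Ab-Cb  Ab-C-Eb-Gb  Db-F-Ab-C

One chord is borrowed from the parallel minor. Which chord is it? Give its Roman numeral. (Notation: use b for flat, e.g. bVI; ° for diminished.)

bIII

In Db major the diatonic chords are Db, Ebm, Fm, Gb, Ab, Bbm, Cdim. Db–F–Ab = Db, Eb–Gb–Bb = Ebm, Bb–Db–F–Ab = Bbm7, Gb–Bb–Db = Gb, Ab–C–Eb–Gb = Ab7 and Db–F–Ab–C = Dbmaj7 are all diatonic. Fb–Ab–Cb is not: scale degree 3 in Db major carries Fm (iii). In Db minor the chord on that degree is Fb, so here it functions as bIII, borrowed from the parallel minor.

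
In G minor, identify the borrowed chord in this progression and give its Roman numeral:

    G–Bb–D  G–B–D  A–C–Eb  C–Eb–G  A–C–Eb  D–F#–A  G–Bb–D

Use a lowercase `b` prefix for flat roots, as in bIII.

The diatonic triads in G minor (with V from harmonic minor) are Gm, Adim, Bb, Cm, D, Eb, F. Of the given chords, G–Bb–D = Gm, A–C–Eb = Adim, C–Eb–G = Cm and D–F#–A = D are diatonic. G–B–D doesn't fit — on degree 1 G minor would have Gm (i). G is the degree-1 chord of G major, so it is the borrowed I.

I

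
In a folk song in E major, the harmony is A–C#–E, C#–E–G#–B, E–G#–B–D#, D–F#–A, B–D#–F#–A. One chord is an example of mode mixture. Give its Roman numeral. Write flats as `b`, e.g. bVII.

In E major the diatonic chords are E, F#m, G#m, A, B, C#m, D#dim. Of the given chords, A–C#–E = A, C#–E–G#–B = C#m7, E–G#–B–D# = Emaj7 and B–D#–F#–A = B7 are diatonic. D–F#–A is not: scale degree 7 in E major carries D#dim (vii°). In E minor the chord on that degree is D, so here it functions as bVII, borrowed from the parallel minor.

bVII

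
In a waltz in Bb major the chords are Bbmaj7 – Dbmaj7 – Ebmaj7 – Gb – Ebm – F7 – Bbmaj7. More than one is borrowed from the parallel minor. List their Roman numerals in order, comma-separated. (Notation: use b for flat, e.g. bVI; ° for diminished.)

bIIImaj7, bVI, iv

Bb major has the diatonic set Bb, Cm, Dm, Eb, F, Gm, Adim. Of the given chords, Bbmaj7, Ebmaj7 and F7 are diatonic. Dbmaj7 (Db–F–Ab–C) doesn't fit — on degree 3 Bb major would have Dm (iii). Dbmaj7 is the degree-3 chord of Bb minor, so it is the borrowed bIIImaj7. Gb (Gb–Bb–Db) is not: scale degree 6 in Bb major carries Gm (vi). In Bb minor the chord on that degree is Gb, so here it functions as bVI, borrowed from the parallel minor. Ebm (Eb–Gb–Bb) is not: scale degree 4 in Bb major carries Eb (IV). In Bb minor the chord on that degree is Ebm, so here it functions as iv, borrowed from the parallel minor.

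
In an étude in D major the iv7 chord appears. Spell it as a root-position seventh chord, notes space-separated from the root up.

G Bb D F

The root, G, is scale degree 4 — the same note in D major and D minor; only the chord quality changes. Building the minor-seventh chord from the parallel minor on G: G–Bb–D–F.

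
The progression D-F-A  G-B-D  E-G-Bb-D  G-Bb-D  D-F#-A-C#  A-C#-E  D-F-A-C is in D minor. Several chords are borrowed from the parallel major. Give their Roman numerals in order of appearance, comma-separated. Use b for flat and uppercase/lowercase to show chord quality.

IV, Imaj7

The diatonic triads in D minor (with V from harmonic minor) are Dm, Edim, F, Gm, A, Bb, C. D–F–A = Dm, E–G–Bb–D = Em7b5, G–Bb–D = Gm, A–C#–E = A and D–F–A–C = Dm7 all belong to that set. G–B–D is not: scale degree 4 in D minor carries Gm (iv). In D major the chord on that degree is G, so here it functions as IV, borrowed from the parallel major. D–F#–A–C# doesn't fit — on degree 1 D minor would have Dm (i). Dmaj7 is the degree-1 chord of D major, so it is the borrowed Imaj7.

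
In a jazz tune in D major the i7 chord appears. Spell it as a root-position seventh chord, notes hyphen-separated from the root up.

i7 is built on scale degree 1, which is D in both D major and its parallel. Stacking thirds in D minor on D gives D–F–A–C.

D-F-A-C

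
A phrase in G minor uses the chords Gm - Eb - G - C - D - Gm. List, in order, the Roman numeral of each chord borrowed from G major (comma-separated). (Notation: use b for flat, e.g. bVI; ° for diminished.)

I, IV

The diatonic triads in G minor (with V from harmonic minor) are Gm, Adim, Bb, Cm, D, Eb, F. Gm, Eb and D are all diatonic. But G (G–B–D) is foreign: the diatonic i on degree 1 is Gm, whereas G comes from G major. It is labeled I. C (C–E–G) is not: scale degree 4 in G minor carries Cm (iv). In G major the chord on that degree is C, so here it functions as IV, borrowed from the parallel major.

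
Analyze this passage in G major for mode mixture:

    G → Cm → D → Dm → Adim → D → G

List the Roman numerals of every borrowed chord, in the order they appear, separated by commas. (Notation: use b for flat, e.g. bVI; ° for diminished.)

iv, v, ii°

G major has the diatonic set G, Am, Bm, C, D, Em, F#dim. Of the given chords, G and D are diatonic. Cm (C–Eb–G) doesn't fit — on degree 4 G major would have C (IV). Cm is the degree-4 chord of G minor, so it is the borrowed iv. Dm (D–F–A) doesn't fit — on degree 5 G major would have D (V). Dm is the degree-5 chord of G minor, so it is the borrowed v. Adim (A–C–Eb) doesn't fit — on degree 2 G major would have Am (ii). Adim is the degree-2 chord of G minor, so it is the borrowed ii°.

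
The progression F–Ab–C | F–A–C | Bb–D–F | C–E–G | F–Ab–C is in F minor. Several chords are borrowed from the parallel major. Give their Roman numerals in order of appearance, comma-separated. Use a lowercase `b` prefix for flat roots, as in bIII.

The diatonic triads in F minor (with V from harmonic minor) are Fm, Gdim, Ab, Bbm, C, Db, Eb. F–Ab–C = Fm and C–E–G = C both belong to that set. F–A–C is not: scale degree 1 in F minor carries Fm (i). In F major the chord on that degree is F, so here it functions as I, borrowed from the parallel major. Bb–D–F doesn't fit — on degree 4 F minor would have Bbm (iv). Bb is the degree-4 chord of F major, so it is the borrowed IV.

I, IV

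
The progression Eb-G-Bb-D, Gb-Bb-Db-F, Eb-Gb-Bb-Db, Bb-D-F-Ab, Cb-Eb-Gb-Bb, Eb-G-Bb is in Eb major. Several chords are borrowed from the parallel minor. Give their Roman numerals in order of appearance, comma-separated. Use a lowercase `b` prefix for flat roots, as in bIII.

bIIImaj7, i7, bVImaj7

Eb major has the diatonic set Eb, Fm, Gm, Ab, Bb, Cm, Ddim. Eb–G–Bb–D = Ebmaj7, Bb–D–F–Ab = Bb7 and Eb–G–Bb = Eb are all diatonic. Gb–Bb–Db–F doesn't fit — on degree 3 Eb major would have Gm (iii). Gbmaj7 is the degree-3 chord of Eb minor, so it is the borrowed bIIImaj7. Eb–Gb–Bb–Db is not: scale degree 1 in Eb major carries Eb (I). In Eb minor the chord on that degree is Ebm7, so here it functions as i7, borrowed from the parallel minor. Cb–Eb–Gb–Bb doesn't fit — on degree 6 Eb major would have Cm (vi). Cbmaj7 is the degree-6 chord of Eb minor, so it is the borrowed bVImaj7.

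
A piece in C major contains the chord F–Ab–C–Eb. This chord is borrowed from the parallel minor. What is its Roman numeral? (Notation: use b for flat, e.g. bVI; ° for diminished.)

F is scale degree 4 in C major. Diatonically C major has F (IV) on that degree; F–Ab–C–Eb is instead the minor-seventh chord native to C minor, so it takes the label iv7.

iv7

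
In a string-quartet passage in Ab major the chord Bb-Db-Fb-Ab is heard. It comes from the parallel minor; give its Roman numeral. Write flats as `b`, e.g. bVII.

iiø7

Bb is scale degree 2 in Ab major. The diatonic chord on degree 2 would be Bbm (ii), but Bb–Db–Fb–Ab is the half-diminished-seventh chord from Ab minor. As a borrowed chord it is labeled iiø7.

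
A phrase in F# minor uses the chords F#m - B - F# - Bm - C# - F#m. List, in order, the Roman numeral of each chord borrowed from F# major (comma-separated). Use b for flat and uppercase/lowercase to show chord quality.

IV, I

F# minor has the diatonic set F#m, G#dim, A, Bm, C#, D, E (with V from harmonic minor). F#m, Bm and C# are all diatonic. But B (B–D#–F#) is foreign: the diatonic iv on degree 4 is Bm, whereas B comes from F# major. It is labeled IV. F# (F#–A#–C#) doesn't fit — on degree 1 F# minor would have F#m (i). F# is the degree-1 chord of F# major, so it is the borrowed I.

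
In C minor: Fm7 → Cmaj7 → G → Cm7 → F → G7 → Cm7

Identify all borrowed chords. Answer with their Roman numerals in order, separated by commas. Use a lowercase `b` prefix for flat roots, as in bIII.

C minor has the diatonic set Cm, Ddim, Eb, Fm, G, Ab, Bb (with V from harmonic minor). Fm7, G, Cm7 and G7 all belong to that set. But Cmaj7 (C–E–G–B) is foreign: the diatonic i on degree 1 is Cm, whereas Cmaj7 comes from C major. It is labeled Imaj7. But F (F–A–C) is foreign: the diatonic iv on degree 4 is Fm, whereas F comes from C major. It is labeled IV.

Imaj7, IV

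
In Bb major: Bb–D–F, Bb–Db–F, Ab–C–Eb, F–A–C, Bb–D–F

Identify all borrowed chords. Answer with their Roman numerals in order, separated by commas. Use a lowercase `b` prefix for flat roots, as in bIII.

i, bVII

The diatonic triads in Bb major are Bb, Cm, Dm, Eb, F, Gm, Adim. Bb–D–F = Bb and F–A–C = F both belong to that set. But Bb–Db–F is foreign: the diatonic I on degree 1 is Bb, whereas Bbm comes from Bb minor. It is labeled i. Ab–C–Eb doesn't fit — on degree 7 Bb major would have Adim (vii°). Ab is the degree-7 chord of Bb minor, so it is the borrowed bVII.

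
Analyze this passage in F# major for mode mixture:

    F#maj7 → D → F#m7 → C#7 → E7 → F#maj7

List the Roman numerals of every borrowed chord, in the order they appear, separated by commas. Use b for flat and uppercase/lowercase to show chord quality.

In F# major the diatonic chords are F#, G#m, A#m, B, C#, D#m, E#dim. F#maj7 and C#7 both belong to that set. D (D–F#–A) is not: scale degree 6 in F# major carries D#m (vi). In F# minor the chord on that degree is D, so here it functions as bVI, borrowed from the parallel minor. F#m7 (F#–A–C#–E) doesn't fit — on degree 1 F# major would have F# (I). F#m7 is the degree-1 chord of F# minor, so it is the borrowed i7. E7 (E–G#–B–D) doesn't fit — on degree 7 F# major would have E#dim (vii°). E7 is the degree-7 chord of F# minor, so it is the borrowed bVII7.

bVI, i7, bVII7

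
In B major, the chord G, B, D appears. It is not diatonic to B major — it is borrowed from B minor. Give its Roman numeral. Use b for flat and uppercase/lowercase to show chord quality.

bVI

The root G is the lowered 6th scale degree — diatonically B major has G# there. The diatonic chord on degree 6 would be G#m (vi), but G–B–D is the major chord from B minor. As a borrowed chord it is labeled bVI.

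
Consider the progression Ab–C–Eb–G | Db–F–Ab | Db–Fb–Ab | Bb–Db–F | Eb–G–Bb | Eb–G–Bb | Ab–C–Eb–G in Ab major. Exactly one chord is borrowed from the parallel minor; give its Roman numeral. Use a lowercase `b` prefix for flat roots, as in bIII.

iv

The diatonic triads in Ab major are Ab, Bbm, Cm, Db, Eb, Fm, Gdim. Ab–C–Eb–G = Abmaj7, Db–F–Ab = Db, Bb–Db–F = Bbm and Eb–G–Bb = Eb are all diatonic. Db–Fb–Ab is not: scale degree 4 in Ab major carries Db (IV). In Ab minor the chord on that degree is Dbm, so here it functions as iv, borrowed from the parallel minor.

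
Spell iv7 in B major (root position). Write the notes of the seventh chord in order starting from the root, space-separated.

iv7 is built on scale degree 4, which is E in both B major and its parallel. In B minor the chord on E is E–G–B–D.

E G B D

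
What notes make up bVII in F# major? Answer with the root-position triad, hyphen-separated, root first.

Scale degree 7 in F# major is E#. bVII uses the lowered form, E, taken from F# minor. Stacking thirds in F# minor on E gives E–G#–B.

E-G#-B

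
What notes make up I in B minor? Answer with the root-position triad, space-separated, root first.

The root, B, is scale degree 1 — the same note in B minor and B major; only the chord quality changes. In B major the chord on B is B–D#–F#.

B D# F#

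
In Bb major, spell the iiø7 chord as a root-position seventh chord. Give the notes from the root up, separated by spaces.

C Eb Gb Bb

The root, C, is scale degree 2 — the same note in Bb major and Bb minor; only the chord quality changes. In Bb minor the chord on C is C–Eb–Gb–Bb.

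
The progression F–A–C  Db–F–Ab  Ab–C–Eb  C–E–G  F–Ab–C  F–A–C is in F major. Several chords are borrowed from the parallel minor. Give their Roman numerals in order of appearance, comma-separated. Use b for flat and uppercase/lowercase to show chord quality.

In F major the diatonic chords are F, Gm, Am, Bb, C, Dm, Edim. F–A–C = F and C–E–G = C are both diatonic. Db–F–Ab is not: scale degree 6 in F major carries Dm (vi). In F minor the chord on that degree is Db, so here it functions as bVI, borrowed from the parallel minor. But Ab–C–Eb is foreign: the diatonic iii on degree 3 is Am, whereas Ab comes from F minor. It is labeled bIII. F–Ab–C doesn't fit — on degree 1 F major would have F (I). Fm is the degree-1 chord of F minor, so it is the borrowed i.

bVI, bIII, i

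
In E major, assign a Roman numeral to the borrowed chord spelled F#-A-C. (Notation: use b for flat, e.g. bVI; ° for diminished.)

The root F# is the diatonic 2nd degree of E major; the borrowing shows in the chord quality. The diatonic chord on degree 2 would be F#m (ii), but F#–A–C is the diminished chord from E minor. As a borrowed chord it is labeled ii°.

ii°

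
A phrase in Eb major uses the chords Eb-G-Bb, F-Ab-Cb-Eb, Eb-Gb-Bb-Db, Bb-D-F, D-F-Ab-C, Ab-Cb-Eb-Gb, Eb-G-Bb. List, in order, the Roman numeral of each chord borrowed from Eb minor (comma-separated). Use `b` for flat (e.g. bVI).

The diatonic triads in Eb major are Eb, Fm, Gm, Ab, Bb, Cm, Ddim. Eb–G–Bb = Eb, Bb–D–F = Bb and D–F–Ab–C = Dm7b5 are all diatonic. But F–Ab–Cb–Eb is foreign: the diatonic ii on degree 2 is Fm, whereas Fm7b5 comes from Eb minor. It is labeled iiø7. But Eb–Gb–Bb–Db is foreign: the diatonic I on degree 1 is Eb, whereas Ebm7 comes from Eb minor. It is labeled i7. But Ab–Cb–Eb–Gb is foreign: the diatonic IV on degree 4 is Ab, whereas Abm7 comes from Eb minor. It is labeled iv7.

iiø7, i7, iv7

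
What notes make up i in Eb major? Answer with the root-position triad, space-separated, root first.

Eb Gb Bb

i is built on scale degree 1, which is Eb in both Eb major and its parallel. Stacking thirds in Eb minor on Eb gives Eb–Gb–Bb.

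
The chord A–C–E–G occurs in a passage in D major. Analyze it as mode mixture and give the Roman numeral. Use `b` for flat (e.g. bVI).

A is scale degree 5 in D major. Diatonically D major has A (V) on that degree; A–C–E–G is instead the minor-seventh chord native to D minor, so it takes the label v7.

v7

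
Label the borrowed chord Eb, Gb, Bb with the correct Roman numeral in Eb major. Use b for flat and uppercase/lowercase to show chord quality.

i

Eb is scale degree 1 in Eb major. Eb–Gb–Bb is a minor chord — the form found in Eb minor, not the diatonic I (Eb). Borrowed into Eb major it is written i.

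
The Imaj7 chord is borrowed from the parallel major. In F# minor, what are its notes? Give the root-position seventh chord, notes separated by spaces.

F# A# C# E#

Imaj7 is built on scale degree 1, which is F# in both F# minor and its parallel. Stacking thirds in F# major on F# gives F#–A#–C#–E#.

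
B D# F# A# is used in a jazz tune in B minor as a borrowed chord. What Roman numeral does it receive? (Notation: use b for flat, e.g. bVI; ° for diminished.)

The root B is the diatonic 1st degree of B minor; the borrowing shows in the chord quality. B–D#–F#–A# is a major-seventh chord — the form found in B major, not the diatonic i (Bm). Borrowed into B minor it is written Imaj7.

Imaj7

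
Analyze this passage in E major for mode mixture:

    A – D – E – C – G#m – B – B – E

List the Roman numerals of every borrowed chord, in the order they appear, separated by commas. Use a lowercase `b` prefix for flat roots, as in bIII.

bVII, bVI

E major has the diatonic set E, F#m, G#m, A, B, C#m, D#dim. A, E, G#m and B all belong to that set. D (D–F#–A) doesn't fit — on degree 7 E major would have D#dim (vii°). D is the degree-7 chord of E minor, so it is the borrowed bVII. C (C–E–G) is not: scale degree 6 in E major carries C#m (vi). In E minor the chord on that degree is C, so here it functions as bVI, borrowed from the parallel minor.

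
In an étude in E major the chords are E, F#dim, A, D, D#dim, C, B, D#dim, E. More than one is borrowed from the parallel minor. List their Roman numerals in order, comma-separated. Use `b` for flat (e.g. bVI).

ii°, bVII, bVI

In E major the diatonic chords are E, F#m, G#m, A, B, C#m, D#dim. Of the given chords, E, A, D#dim and B are diatonic. F#dim (F#–A–C) is not: scale degree 2 in E major carries F#m (ii). In E minor the chord on that degree is F#dim, so here it functions as ii°, borrowed from the parallel minor. But D (D–F#–A) is foreign: the diatonic vii° on degree 7 is D#dim, whereas D comes from E minor. It is labeled bVII. But C (C–E–G) is foreign: the diatonic vi on degree 6 is C#m, whereas C comes from E minor. It is labeled bVI.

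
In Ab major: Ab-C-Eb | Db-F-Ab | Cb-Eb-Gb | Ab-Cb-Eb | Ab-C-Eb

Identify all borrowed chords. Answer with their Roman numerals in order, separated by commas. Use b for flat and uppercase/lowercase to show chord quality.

bIII, i

In Ab major the diatonic chords are Ab, Bbm, Cm, Db, Eb, Fm, Gdim. Of the given chords, Ab–C–Eb = Ab and Db–F–Ab = Db are diatonic. But Cb–Eb–Gb is foreign: the diatonic iii on degree 3 is Cm, whereas Cb comes from Ab minor. It is labeled bIII. But Ab–Cb–Eb is foreign: the diatonic I on degree 1 is Ab, whereas Abm comes from Ab minor. It is labeled i.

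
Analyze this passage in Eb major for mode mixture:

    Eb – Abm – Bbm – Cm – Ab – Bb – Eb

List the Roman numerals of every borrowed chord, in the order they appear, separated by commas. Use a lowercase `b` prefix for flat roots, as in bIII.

The diatonic triads in Eb major are Eb, Fm, Gm, Ab, Bb, Cm, Ddim. Eb, Cm, Ab and Bb are all diatonic. But Abm (Ab–Cb–Eb) is foreign: the diatonic IV on degree 4 is Ab, whereas Abm comes from Eb minor. It is labeled iv. Bbm (Bb–Db–F) doesn't fit — on degree 5 Eb major would have Bb (V). Bbm is the degree-5 chord of Eb minor, so it is the borrowed v.

iv, v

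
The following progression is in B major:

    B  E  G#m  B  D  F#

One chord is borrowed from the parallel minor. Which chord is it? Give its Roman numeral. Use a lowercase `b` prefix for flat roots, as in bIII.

The diatonic triads in B major are B, C#m, D#m, E, F#, G#m, A#dim. Of the given chords, B, E, G#m and F# are diatonic. D (D–F#–A) doesn't fit — on degree 3 B major would have D#m (iii). D is the degree-3 chord of B minor, so it is the borrowed bIII.

bIII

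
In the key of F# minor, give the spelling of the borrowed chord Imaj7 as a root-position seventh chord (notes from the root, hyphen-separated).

F#-A#-C#-E#

Imaj7 is built on scale degree 1, which is F# in both F# minor and its parallel. Building the major-seventh chord from the parallel major on F#: F#–A#–C#–E#.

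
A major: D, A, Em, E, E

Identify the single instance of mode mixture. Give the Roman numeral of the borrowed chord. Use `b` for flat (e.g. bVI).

The diatonic triads in A major are A, Bm, C#m, D, E, F#m, G#dim. D, A and E are all diatonic. But Em (E–G–B) is foreign: the diatonic V on degree 5 is E, whereas Em comes from A minor. It is labeled v.

v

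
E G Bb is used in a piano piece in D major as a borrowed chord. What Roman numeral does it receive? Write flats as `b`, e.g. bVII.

ii°

The root E is the diatonic 2nd degree of D major; the borrowing shows in the chord quality. The diatonic chord on degree 2 would be Em (ii), but E–G–Bb is the diminished chord from D minor. As a borrowed chord it is labeled ii°.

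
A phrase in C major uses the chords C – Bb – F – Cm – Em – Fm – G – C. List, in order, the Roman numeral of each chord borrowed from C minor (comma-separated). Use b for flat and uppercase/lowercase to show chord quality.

C major has the diatonic set C, Dm, Em, F, G, Am, Bdim. C, F, Em and G are all diatonic. But Bb (Bb–D–F) is foreign: the diatonic vii° on degree 7 is Bdim, whereas Bb comes from C minor. It is labeled bVII. Cm (C–Eb–G) is not: scale degree 1 in C major carries C (I). In C minor the chord on that degree is Cm, so here it functions as i, borrowed from the parallel minor. Fm (F–Ab–C) is not: scale degree 4 in C major carries F (IV). In C minor the chord on that degree is Fm, so here it functions as iv, borrowed from the parallel minor.

bVII, i, iv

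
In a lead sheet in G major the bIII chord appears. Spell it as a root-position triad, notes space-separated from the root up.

Bb D F

The root of bIII is the lowered 3rd degree: B becomes Bb. In G minor the chord on Bb is Bb–D–F.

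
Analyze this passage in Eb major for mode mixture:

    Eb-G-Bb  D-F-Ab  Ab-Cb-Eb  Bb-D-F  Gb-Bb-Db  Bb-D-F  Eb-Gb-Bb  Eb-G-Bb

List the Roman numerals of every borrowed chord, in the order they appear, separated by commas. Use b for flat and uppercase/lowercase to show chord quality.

The diatonic triads in Eb major are Eb, Fm, Gm, Ab, Bb, Cm, Ddim. Eb–G–Bb = Eb, D–F–Ab = Ddim and Bb–D–F = Bb are all diatonic. Ab–Cb–Eb is not: scale degree 4 in Eb major carries Ab (IV). In Eb minor the chord on that degree is Abm, so here it functions as iv, borrowed from the parallel minor. Gb–Bb–Db doesn't fit — on degree 3 Eb major would have Gm (iii). Gb is the degree-3 chord of Eb minor, so it is the borrowed bIII. But Eb–Gb–Bb is foreign: the diatonic I on degree 1 is Eb, whereas Ebm comes from Eb minor. It is labeled i.

iv, bIII, i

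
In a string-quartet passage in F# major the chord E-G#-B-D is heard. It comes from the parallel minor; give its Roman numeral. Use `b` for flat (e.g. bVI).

bVII7

The root E is the lowered 7th scale degree — diatonically F# major has E# there. The diatonic chord on degree 7 would be E#dim (vii°), but E–G#–B–D is the dominant-seventh chord from F# minor. As a borrowed chord it is labeled bVII7.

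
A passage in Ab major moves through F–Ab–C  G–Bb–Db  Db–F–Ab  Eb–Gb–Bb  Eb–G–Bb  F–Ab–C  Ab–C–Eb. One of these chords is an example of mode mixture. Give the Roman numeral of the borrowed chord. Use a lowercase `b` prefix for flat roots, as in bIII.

Ab major has the diatonic set Ab, Bbm, Cm, Db, Eb, Fm, Gdim. Of the given chords, F–Ab–C = Fm, G–Bb–Db = Gdim, Db–F–Ab = Db, Eb–G–Bb = Eb and Ab–C–Eb = Ab are diatonic. Eb–Gb–Bb is not: scale degree 5 in Ab major carries Eb (V). In Ab minor the chord on that degree is Ebm, so here it functions as v, borrowed from the parallel minor.

v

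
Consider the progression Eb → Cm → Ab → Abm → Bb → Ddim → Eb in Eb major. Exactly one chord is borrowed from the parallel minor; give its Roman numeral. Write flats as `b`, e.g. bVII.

The diatonic triads in Eb major are Eb, Fm, Gm, Ab, Bb, Cm, Ddim. Of the given chords, Eb, Cm, Ab, Bb and Ddim are diatonic. Abm (Ab–Cb–Eb) doesn't fit — on degree 4 Eb major would have Ab (IV). Abm is the degree-4 chord of Eb minor, so it is the borrowed iv.

iv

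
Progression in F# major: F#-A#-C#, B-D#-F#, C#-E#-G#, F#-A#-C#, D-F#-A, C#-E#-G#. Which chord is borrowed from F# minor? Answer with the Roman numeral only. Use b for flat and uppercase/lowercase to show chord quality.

The diatonic triads in F# major are F#, G#m, A#m, B, C#, D#m, E#dim. F#–A#–C# = F#, B–D#–F# = B and C#–E#–G# = C# all belong to that set. D–F#–A doesn't fit — on degree 6 F# major would have D#m (vi). D is the degree-6 chord of F# minor, so it is the borrowed bVI.

bVI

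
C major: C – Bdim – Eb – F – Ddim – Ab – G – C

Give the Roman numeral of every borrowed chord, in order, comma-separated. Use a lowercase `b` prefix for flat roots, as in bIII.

bIII, ii°, bVI

C major has the diatonic set C, Dm, Em, F, G, Am, Bdim. C, Bdim, F and G all belong to that set. Eb (Eb–G–Bb) is not: scale degree 3 in C major carries Em (iii). In C minor the chord on that degree is Eb, so here it functions as bIII, borrowed from the parallel minor. Ddim (D–F–Ab) is not: scale degree 2 in C major carries Dm (ii). In C minor the chord on that degree is Ddim, so here it functions as ii°, borrowed from the parallel minor. But Ab (Ab–C–Eb) is foreign: the diatonic vi on degree 6 is Am, whereas Ab comes from C minor. It is labeled bVI.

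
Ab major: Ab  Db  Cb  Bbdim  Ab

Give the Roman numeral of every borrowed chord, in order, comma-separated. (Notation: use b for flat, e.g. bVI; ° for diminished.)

bIII, ii°

In Ab major the diatonic chords are Ab, Bbm, Cm, Db, Eb, Fm, Gdim. Of the given chords, Ab and Db are diatonic. Cb (Cb–Eb–Gb) is not: scale degree 3 in Ab major carries Cm (iii). In Ab minor the chord on that degree is Cb, so here it functions as bIII, borrowed from the parallel minor. Bbdim (Bb–Db–Fb) is not: scale degree 2 in Ab major carries Bbm (ii). In Ab minor the chord on that degree is Bbdim, so here it functions as ii°, borrowed from the parallel minor.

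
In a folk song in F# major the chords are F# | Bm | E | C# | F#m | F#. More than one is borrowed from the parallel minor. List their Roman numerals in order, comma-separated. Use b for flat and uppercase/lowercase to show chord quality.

The diatonic triads in F# major are F#, G#m, A#m, B, C#, D#m, E#dim. Of the given chords, F# and C# are diatonic. Bm (B–D–F#) is not: scale degree 4 in F# major carries B (IV). In F# minor the chord on that degree is Bm, so here it functions as iv, borrowed from the parallel minor. But E (E–G#–B) is foreign: the diatonic vii° on degree 7 is E#dim, whereas E comes from F# minor. It is labeled bVII. F#m (F#–A–C#) is not: scale degree 1 in F# major carries F# (I). In F# minor the chord on that degree is F#m, so here it functions as i, borrowed from the parallel minor.

iv, bVII, i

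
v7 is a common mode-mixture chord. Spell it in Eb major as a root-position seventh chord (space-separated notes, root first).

Bb Db F Ab

v7 is built on scale degree 5, which is Bb in both Eb major and its parallel. In Eb minor the chord on Bb is Bb–Db–F–Ab.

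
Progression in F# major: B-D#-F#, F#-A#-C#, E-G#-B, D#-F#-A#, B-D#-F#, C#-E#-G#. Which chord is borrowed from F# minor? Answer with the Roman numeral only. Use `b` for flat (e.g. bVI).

bVII

The diatonic triads in F# major are F#, G#m, A#m, B, C#, D#m, E#dim. B–D#–F# = B, F#–A#–C# = F#, D#–F#–A# = D#m and C#–E#–G# = C# are all diatonic. E–G#–B is not: scale degree 7 in F# major carries E#dim (vii°). In F# minor the chord on that degree is E, so here it functions as bVII, borrowed from the parallel minor.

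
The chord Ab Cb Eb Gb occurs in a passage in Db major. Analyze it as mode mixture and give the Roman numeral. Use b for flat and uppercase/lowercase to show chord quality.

The root Ab is the diatonic 5th degree of Db major; the borrowing shows in the chord quality. The diatonic chord on degree 5 would be Ab (V), but Ab–Cb–Eb–Gb is the minor-seventh chord from Db minor. As a borrowed chord it is labeled v7.

v7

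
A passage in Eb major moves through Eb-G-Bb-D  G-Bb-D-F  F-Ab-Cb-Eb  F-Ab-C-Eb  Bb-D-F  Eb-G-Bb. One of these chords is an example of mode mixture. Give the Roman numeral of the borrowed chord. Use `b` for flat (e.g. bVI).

Eb major has the diatonic set Eb, Fm, Gm, Ab, Bb, Cm, Ddim. Eb–G–Bb–D = Ebmaj7, G–Bb–D–F = Gm7, F–Ab–C–Eb = Fm7, Bb–D–F = Bb and Eb–G–Bb = Eb all belong to that set. F–Ab–Cb–Eb doesn't fit — on degree 2 Eb major would have Fm (ii). Fm7b5 is the degree-2 chord of Eb minor, so it is the borrowed iiø7.

iiø7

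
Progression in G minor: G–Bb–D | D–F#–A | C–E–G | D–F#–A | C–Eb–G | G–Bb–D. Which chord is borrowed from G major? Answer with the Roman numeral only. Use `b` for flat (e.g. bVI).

G minor has the diatonic set Gm, Adim, Bb, Cm, D, Eb, F (with V from harmonic minor). G–Bb–D = Gm, D–F#–A = D and C–Eb–G = Cm are all diatonic. C–E–G is not: scale degree 4 in G minor carries Cm (iv). In G major the chord on that degree is C, so here it functions as IV, borrowed from the parallel major.

IV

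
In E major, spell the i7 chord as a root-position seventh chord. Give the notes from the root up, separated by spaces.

The root, E, is scale degree 1 — the same note in E major and E minor; only the chord quality changes. Stacking thirds in E minor on E gives E–G–B–D.

E G B D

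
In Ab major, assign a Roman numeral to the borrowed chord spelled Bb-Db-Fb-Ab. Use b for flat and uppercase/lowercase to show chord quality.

Bb is scale degree 2 in Ab major. Bb–Db–Fb–Ab is a half-diminished-seventh chord — the form found in Ab minor, not the diatonic ii (Bbm). Borrowed into Ab major it is written iiø7.

iiø7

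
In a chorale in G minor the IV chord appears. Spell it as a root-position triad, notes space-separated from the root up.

C E G

IV is built on scale degree 4, which is C in both G minor and its parallel. Stacking thirds in G major on C gives C–E–G.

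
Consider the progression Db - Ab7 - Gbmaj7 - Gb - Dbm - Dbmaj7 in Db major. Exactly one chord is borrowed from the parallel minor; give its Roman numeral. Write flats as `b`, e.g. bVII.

In Db major the diatonic chords are Db, Ebm, Fm, Gb, Ab, Bbm, Cdim. Db, Ab7, Gbmaj7, Gb and Dbmaj7 all belong to that set. Dbm (Db–Fb–Ab) is not: scale degree 1 in Db major carries Db (I). In Db minor the chord on that degree is Dbm, so here it functions as i, borrowed from the parallel minor.

i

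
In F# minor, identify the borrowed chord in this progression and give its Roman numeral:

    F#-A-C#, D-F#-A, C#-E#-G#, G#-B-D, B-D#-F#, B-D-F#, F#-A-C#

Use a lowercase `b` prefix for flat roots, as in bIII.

IV

In F# minor (with V from harmonic minor) the diatonic chords are F#m, G#dim, A, Bm, C#, D, E. F#–A–C# = F#m, D–F#–A = D, C#–E#–G# = C#, G#–B–D = G#dim and B–D–F# = Bm are all diatonic. B–D#–F# doesn't fit — on degree 4 F# minor would have Bm (iv). B is the degree-4 chord of F# major, so it is the borrowed IV.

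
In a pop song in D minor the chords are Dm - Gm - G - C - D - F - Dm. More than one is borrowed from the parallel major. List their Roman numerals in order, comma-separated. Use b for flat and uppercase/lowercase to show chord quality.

IV, I

In D minor (with V from harmonic minor) the diatonic chords are Dm, Edim, F, Gm, A, Bb, C. Of the given chords, Dm, Gm, C and F are diatonic. But G (G–B–D) is foreign: the diatonic iv on degree 4 is Gm, whereas G comes from D major. It is labeled IV. D (D–F#–A) is not: scale degree 1 in D minor carries Dm (i). In D major the chord on that degree is D, so here it functions as I, borrowed from the parallel major.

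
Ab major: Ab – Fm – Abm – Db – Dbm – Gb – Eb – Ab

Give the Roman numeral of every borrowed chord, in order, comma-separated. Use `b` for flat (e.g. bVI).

i, iv, bVII

The diatonic triads in Ab major are Ab, Bbm, Cm, Db, Eb, Fm, Gdim. Ab, Fm, Db and Eb are all diatonic. Abm (Ab–Cb–Eb) doesn't fit — on degree 1 Ab major would have Ab (I). Abm is the degree-1 chord of Ab minor, so it is the borrowed i. Dbm (Db–Fb–Ab) doesn't fit — on degree 4 Ab major would have Db (IV). Dbm is the degree-4 chord of Ab minor, so it is the borrowed iv. Gb (Gb–Bb–Db) is not: scale degree 7 in Ab major carries Gdim (vii°). In Ab minor the chord on that degree is Gb, so here it functions as bVII, borrowed from the parallel minor.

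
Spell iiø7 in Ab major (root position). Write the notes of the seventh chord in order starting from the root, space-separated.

Bb Db Fb Ab

iiø7 is built on scale degree 2, which is Bb in both Ab major and its parallel. Stacking thirds in Ab minor on Bb gives Bb–Db–Fb–Ab.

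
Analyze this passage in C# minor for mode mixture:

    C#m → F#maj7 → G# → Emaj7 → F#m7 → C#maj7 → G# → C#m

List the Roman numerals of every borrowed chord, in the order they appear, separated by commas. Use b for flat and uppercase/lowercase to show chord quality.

IVmaj7, Imaj7

C# minor has the diatonic set C#m, D#dim, E, F#m, G#, A, B (with V from harmonic minor). Of the given chords, C#m, G#, Emaj7 and F#m7 are diatonic. But F#maj7 (F#–A#–C#–E#) is foreign: the diatonic iv on degree 4 is F#m, whereas F#maj7 comes from C# major. It is labeled IVmaj7. C#maj7 (C#–E#–G#–B#) doesn't fit — on degree 1 C# minor would have C#m (i). C#maj7 is the degree-1 chord of C# major, so it is the borrowed Imaj7.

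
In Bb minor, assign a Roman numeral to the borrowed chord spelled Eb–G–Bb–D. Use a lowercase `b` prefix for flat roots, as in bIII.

IVmaj7

The root Eb is the diatonic 4th degree of Bb minor; the borrowing shows in the chord quality. Diatonically Bb minor has Ebm (iv) on that degree; Eb–G–Bb–D is instead the major-seventh chord native to Bb major, so it takes the label IVmaj7.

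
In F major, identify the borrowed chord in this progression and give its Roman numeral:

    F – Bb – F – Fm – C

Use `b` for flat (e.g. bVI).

i

The diatonic triads in F major are F, Gm, Am, Bb, C, Dm, Edim. Of the given chords, F, Bb and C are diatonic. Fm (F–Ab–C) is not: scale degree 1 in F major carries F (I). In F minor the chord on that degree is Fm, so here it functions as i, borrowed from the parallel minor.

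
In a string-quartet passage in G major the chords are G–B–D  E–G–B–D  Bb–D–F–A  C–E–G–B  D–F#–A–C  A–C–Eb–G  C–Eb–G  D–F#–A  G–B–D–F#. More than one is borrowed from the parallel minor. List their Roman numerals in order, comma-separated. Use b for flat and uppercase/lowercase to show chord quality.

bIIImaj7, iiø7, iv

G major has the diatonic set G, Am, Bm, C, D, Em, F#dim. Of the given chords, G–B–D = G, E–G–B–D = Em7, C–E–G–B = Cmaj7, D–F#–A–C = D7, D–F#–A = D and G–B–D–F# = Gmaj7 are diatonic. Bb–D–F–A doesn't fit — on degree 3 G major would have Bm (iii). Bbmaj7 is the degree-3 chord of G minor, so it is the borrowed bIIImaj7. A–C–Eb–G doesn't fit — on degree 2 G major would have Am (ii). Am7b5 is the degree-2 chord of G minor, so it is the borrowed iiø7. But C–Eb–G is foreign: the diatonic IV on degree 4 is C, whereas Cm comes from G minor. It is labeled iv.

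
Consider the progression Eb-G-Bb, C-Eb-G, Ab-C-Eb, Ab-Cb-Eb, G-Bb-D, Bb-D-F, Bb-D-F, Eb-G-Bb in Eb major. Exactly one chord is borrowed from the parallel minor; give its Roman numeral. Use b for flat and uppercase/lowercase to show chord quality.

iv

The diatonic triads in Eb major are Eb, Fm, Gm, Ab, Bb, Cm, Ddim. Eb–G–Bb = Eb, C–Eb–G = Cm, Ab–C–Eb = Ab, G–Bb–D = Gm and Bb–D–F = Bb all belong to that set. Ab–Cb–Eb is not: scale degree 4 in Eb major carries Ab (IV). In Eb minor the chord on that degree is Abm, so here it functions as iv, borrowed from the parallel minor.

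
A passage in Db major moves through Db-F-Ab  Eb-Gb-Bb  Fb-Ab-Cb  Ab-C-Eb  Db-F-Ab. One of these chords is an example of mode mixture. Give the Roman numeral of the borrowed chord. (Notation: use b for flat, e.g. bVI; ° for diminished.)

The diatonic triads in Db major are Db, Ebm, Fm, Gb, Ab, Bbm, Cdim. Of the given chords, Db–F–Ab = Db, Eb–Gb–Bb = Ebm and Ab–C–Eb = Ab are diatonic. Fb–Ab–Cb doesn't fit — on degree 3 Db major would have Fm (iii). Fb is the degree-3 chord of Db minor, so it is the borrowed bIII.

bIII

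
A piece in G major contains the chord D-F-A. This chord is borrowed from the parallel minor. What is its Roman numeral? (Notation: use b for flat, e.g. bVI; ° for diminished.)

v

The root D is the diatonic 5th degree of G major; the borrowing shows in the chord quality. Diatonically G major has D (V) on that degree; D–F–A is instead the minor chord native to G minor, so it takes the label v.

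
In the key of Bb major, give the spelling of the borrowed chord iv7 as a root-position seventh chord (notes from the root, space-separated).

Eb Gb Bb Db

iv7 is built on scale degree 4, which is Eb in both Bb major and its parallel. Stacking thirds in Bb minor on Eb gives Eb–Gb–Bb–Db.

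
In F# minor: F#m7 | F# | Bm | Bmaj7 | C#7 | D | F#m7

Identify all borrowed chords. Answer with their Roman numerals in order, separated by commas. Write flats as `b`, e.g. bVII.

F# minor has the diatonic set F#m, G#dim, A, Bm, C#, D, E (with V from harmonic minor). F#m7, Bm, C#7 and D are all diatonic. But F# (F#–A#–C#) is foreign: the diatonic i on degree 1 is F#m, whereas F# comes from F# major. It is labeled I. Bmaj7 (B–D#–F#–A#) is not: scale degree 4 in F# minor carries Bm (iv). In F# major the chord on that degree is Bmaj7, so here it functions as IVmaj7, borrowed from the parallel major.

I, IVmaj7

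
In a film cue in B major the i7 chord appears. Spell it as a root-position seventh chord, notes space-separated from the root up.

B D F# A

i7 is built on scale degree 1, which is B in both B major and its parallel. Stacking thirds in B minor on B gives B–D–F#–A.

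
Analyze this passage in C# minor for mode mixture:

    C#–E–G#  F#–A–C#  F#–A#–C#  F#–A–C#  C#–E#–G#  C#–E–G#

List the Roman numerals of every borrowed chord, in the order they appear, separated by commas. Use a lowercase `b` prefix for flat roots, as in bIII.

The diatonic triads in C# minor (with V from harmonic minor) are C#m, D#dim, E, F#m, G#, A, B. C#–E–G# = C#m and F#–A–C# = F#m both belong to that set. F#–A#–C# is not: scale degree 4 in C# minor carries F#m (iv). In C# major the chord on that degree is F#, so here it functions as IV, borrowed from the parallel major. But C#–E#–G# is foreign: the diatonic i on degree 1 is C#m, whereas C# comes from C# major. It is labeled I.

IV, I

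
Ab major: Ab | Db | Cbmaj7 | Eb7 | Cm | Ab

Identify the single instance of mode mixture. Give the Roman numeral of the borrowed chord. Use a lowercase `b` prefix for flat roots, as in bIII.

bIIImaj7

The diatonic triads in Ab major are Ab, Bbm, Cm, Db, Eb, Fm, Gdim. Of the given chords, Ab, Db, Eb7 and Cm are diatonic. Cbmaj7 (Cb–Eb–Gb–Bb) doesn't fit — on degree 3 Ab major would have Cm (iii). Cbmaj7 is the degree-3 chord of Ab minor, so it is the borrowed bIIImaj7.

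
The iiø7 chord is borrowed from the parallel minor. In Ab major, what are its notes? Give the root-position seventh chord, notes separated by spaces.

Bb Db Fb Ab

iiø7 is built on scale degree 2, which is Bb in both Ab major and its parallel. In Ab minor the chord on Bb is Bb–Db–Fb–Ab.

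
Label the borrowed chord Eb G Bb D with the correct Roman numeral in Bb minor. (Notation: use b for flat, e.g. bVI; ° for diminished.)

The root Eb is the diatonic 4th degree of Bb minor; the borrowing shows in the chord quality. Diatonically Bb minor has Ebm (iv) on that degree; Eb–G–Bb–D is instead the major-seventh chord native to Bb major, so it takes the label IVmaj7.

IVmaj7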